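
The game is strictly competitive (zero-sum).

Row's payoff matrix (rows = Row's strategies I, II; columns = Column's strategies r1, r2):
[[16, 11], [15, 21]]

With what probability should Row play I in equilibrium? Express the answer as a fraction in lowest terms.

6/11

Row minima are 11 and 15, so Row's maximin is 15; column maxima are 16 and 21, so Column's minimax is 16. These differ, so the equilibrium is in mixed strategies.
Let Row play I with probability p. Column is indifferent when 16p + 15(1−p) = 11p + 21(1−p), giving p = 6/11.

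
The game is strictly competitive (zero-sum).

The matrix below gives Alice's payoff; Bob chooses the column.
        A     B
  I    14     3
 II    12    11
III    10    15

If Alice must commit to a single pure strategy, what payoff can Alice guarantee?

11

The worst-case payoff for each row is I: 3, II: 11, III: 10.
The best of these is 11.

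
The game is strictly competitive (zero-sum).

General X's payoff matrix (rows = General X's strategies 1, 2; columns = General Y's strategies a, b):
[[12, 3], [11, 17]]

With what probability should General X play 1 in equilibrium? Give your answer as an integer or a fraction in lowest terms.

Row minima are 3 and 11, so General X's maximin is 11; column maxima are 12 and 17, so General Y's minimax is 12. These differ, so the equilibrium is in mixed strategies.
Let General X play 1 with probability p. General Y is indifferent when 12p + 11(1−p) = 3p + 17(1−p), giving p = 2/5.

2/5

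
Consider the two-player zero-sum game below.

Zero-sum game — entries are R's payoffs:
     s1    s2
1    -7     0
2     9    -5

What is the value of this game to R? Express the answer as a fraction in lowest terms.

-5/3

Row minima are -7 and -5, so R's maximin is -5; column maxima are 9 and 0, so C's minimax is 0. These differ, so the equilibrium is in mixed strategies.
Let R play 1 with probability p. C is indifferent when −7p + 9(1−p) = −5(1−p), giving p = 2/3.
Let C play s1 with probability q. R is indifferent when −7q = 9q − 5(1−q), giving q = 5/21.
The value is -7·(5/21) + (0)·(16/21) = -5/3.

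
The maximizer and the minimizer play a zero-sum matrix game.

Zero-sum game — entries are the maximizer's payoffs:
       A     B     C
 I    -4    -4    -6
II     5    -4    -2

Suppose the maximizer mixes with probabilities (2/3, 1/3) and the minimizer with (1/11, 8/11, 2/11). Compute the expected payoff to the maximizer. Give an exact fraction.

Against (1/11, 8/11, 2/11), each row's expected payoff is I: -48/11; II: -31/11.
Taking the (2/3, 1/3)-weighted average: (2/3)·(-48/11) + (1/3)·(-31/11) = -127/33.

-127/33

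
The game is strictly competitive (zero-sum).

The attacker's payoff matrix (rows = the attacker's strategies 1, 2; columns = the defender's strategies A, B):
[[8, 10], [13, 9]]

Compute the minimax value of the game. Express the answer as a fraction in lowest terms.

Row minima are 8 and 9, so the attacker's maximin is 9; column maxima are 13 and 10, so the defender's minimax is 10. These differ, so the equilibrium is in mixed strategies.
Let the attacker play 1 with probability p. The defender is indifferent when 8p + 13(1−p) = 10p + 9(1−p), giving p = 2/3.
Let the defender play A with probability q. The attacker is indifferent when 8q + 10(1−q) = 13q + 9(1−q), giving q = 1/6.
The value is 8·(1/6) + (10)·(5/6) = 29/3.

29/3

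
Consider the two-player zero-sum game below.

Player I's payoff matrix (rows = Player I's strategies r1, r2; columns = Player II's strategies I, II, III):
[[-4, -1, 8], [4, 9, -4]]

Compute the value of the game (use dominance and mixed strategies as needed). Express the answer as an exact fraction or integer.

Column II is strictly dominated by I for Player II (it gives Player I more in every row).
The remaining 2×2 game on (r1, r2) × (I, III) has no saddle point. Let Player I play r1 with probability p; indifference gives −4p + 4(1−p) = 8p − 4(1−p), so p = 2/5.
Similarly Player II's optimal q on I is 3/5, and the value is -4·(3/5) + (8)·(2/5) = 4/5.

4/5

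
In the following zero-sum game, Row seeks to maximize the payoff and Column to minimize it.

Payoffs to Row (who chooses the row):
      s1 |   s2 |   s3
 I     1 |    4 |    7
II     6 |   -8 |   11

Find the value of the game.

32/17

Column s3 is strictly dominated by s1 for Column (it gives Row more in every row).
The remaining 2×2 game on (I, II) × (s1, s2) has no saddle point. Let Row play I with probability p; indifference gives p + 6(1−p) = 4p − 8(1−p), so p = 14/17.
Similarly Column's optimal q on s1 is 12/17, and the value is 1·(12/17) + (4)·(5/17) = 32/17.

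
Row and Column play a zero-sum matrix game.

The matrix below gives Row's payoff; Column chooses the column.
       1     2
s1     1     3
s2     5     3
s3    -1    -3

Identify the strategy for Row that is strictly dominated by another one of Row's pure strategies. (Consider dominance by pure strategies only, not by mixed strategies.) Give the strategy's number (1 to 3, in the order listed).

Compare s3 with s1: 1 > -1, 3 > -3.
So s1 strictly dominates s3 for Row; s3 is strictly dominated.

3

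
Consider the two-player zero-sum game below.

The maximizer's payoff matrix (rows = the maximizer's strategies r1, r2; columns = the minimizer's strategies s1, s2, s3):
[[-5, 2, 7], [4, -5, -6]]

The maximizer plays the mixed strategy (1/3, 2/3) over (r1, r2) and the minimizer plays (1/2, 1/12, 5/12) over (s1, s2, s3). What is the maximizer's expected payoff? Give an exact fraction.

Against (1/2, 1/12, 5/12), each row's expected payoff is r1: 7/12; r2: -11/12.
Taking the (1/3, 2/3)-weighted average: (1/3)·(7/12) + (2/3)·(-11/12) = -5/12.

-5/12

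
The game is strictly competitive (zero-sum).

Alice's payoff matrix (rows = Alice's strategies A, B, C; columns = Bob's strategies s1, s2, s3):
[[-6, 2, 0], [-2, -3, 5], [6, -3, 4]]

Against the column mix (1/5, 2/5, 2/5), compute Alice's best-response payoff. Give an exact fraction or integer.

8/5

A: (-6)·(1/5) + (2)·(2/5) + (0)·(2/5) = -2/5.
B: (-2)·(1/5) + (-3)·(2/5) + (5)·(2/5) = 2/5.
C: (6)·(1/5) + (-3)·(2/5) + (4)·(2/5) = 8/5.
The best pure response is C with expected payoff 8/5.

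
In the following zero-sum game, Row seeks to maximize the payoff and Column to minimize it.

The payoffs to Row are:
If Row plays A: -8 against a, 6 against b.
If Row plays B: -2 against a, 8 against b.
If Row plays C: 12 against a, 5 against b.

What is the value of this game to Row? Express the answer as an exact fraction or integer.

Row A is strictly dominated by row B, so Row never plays it.
The remaining 2×2 game on (B, C) × (a, b) has no saddle point. Let Row play B with probability p; indifference gives −2p + 12(1−p) = 8p + 5(1−p), so p = 7/17.
Similarly Column's optimal q on a is 3/17, and the value is -2·(3/17) + (8)·(14/17) = 106/17.

106/17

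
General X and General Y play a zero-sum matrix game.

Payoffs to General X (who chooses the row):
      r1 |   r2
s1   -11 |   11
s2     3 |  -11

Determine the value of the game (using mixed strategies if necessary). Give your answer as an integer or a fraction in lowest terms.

-22/9

Row minima are -11 and -11, so General X's maximin is -11; column maxima are 3 and 11, so General Y's minimax is 3. These differ, so the equilibrium is in mixed strategies.
Let General X play s1 with probability p. General Y is indifferent when −11p + 3(1−p) = 11p − 11(1−p), giving p = 7/18.
Let General Y play r1 with probability q. General X is indifferent when −11q + 11(1−q) = 3q − 11(1−q), giving q = 11/18.
The value is -11·(11/18) + (11)·(7/18) = -22/9.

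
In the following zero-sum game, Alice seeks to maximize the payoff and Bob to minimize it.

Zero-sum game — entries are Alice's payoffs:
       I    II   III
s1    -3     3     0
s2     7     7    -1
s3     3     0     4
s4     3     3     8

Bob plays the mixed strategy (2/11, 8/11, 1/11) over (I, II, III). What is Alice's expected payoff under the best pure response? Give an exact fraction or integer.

s1: (-3)·(2/11) + (3)·(8/11) + (0)·(1/11) = 18/11.
s2: (7)·(2/11) + (7)·(8/11) + (-1)·(1/11) = 69/11.
s3: (3)·(2/11) + (0)·(8/11) + (4)·(1/11) = 10/11.
s4: (3)·(2/11) + (3)·(8/11) + (8)·(1/11) = 38/11.
The best pure response is s2 with expected payoff 69/11.

69/11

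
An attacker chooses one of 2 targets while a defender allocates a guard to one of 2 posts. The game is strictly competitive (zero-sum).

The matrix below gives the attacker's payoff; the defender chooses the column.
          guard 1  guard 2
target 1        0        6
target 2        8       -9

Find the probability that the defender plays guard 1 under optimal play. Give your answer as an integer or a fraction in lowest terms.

15/23

Row minima are 0 and -9, so the attacker's maximin is 0; column maxima are 8 and 6, so the defender's minimax is 6. These differ, so the equilibrium is in mixed strategies.
Let the defender play guard 1 with probability q. The attacker is indifferent when 6(1−q) = 8q − 9(1−q), giving q = 15/23.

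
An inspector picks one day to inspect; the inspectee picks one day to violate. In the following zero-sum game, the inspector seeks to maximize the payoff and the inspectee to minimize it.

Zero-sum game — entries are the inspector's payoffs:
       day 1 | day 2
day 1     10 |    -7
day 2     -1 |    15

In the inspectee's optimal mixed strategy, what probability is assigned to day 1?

2/3

Row minima are -7 and -1, so the inspector's maximin is -1; column maxima are 10 and 15, so the inspectee's minimax is 10. These differ, so the equilibrium is in mixed strategies.
Let the inspectee play day 1 with probability q. The inspector is indifferent when 10q − 7(1−q) = −q + 15(1−q), giving q = 2/3.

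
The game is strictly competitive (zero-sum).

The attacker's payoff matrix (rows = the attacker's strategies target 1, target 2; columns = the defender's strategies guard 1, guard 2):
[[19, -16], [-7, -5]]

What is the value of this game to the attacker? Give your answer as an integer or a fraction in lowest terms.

Row minima are -16 and -7, so the attacker's maximin is -7; column maxima are 19 and -5, so the defender's minimax is -5. These differ, so the equilibrium is in mixed strategies.
Let the attacker play target 1 with probability p. The defender is indifferent when 19p − 7(1−p) = −16p − 5(1−p), giving p = 2/37.
Let the defender play guard 1 with probability q. The attacker is indifferent when 19q − 16(1−q) = −7q − 5(1−q), giving q = 11/37.
The value is 19·(11/37) + (-16)·(26/37) = -207/37.

-207/37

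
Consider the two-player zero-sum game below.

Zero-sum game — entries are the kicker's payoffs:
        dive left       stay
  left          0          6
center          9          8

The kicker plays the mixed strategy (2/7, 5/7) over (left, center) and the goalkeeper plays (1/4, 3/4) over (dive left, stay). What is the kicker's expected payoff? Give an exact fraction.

201/28

Against (1/4, 3/4), each row's expected payoff is left: 9/2; center: 33/4.
Taking the (2/7, 5/7)-weighted average: (2/7)·(9/2) + (5/7)·(33/4) = 201/28.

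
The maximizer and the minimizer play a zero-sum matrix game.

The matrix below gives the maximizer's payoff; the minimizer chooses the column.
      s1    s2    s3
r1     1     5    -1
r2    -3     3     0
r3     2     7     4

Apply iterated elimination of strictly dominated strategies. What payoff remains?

Column s2 is strictly dominated by s1 for the minimizer (1<5, -3<3, 2<7); eliminate s2.
Row r1 is strictly dominated by row r3 (2>1, 4>-1); eliminate r1.
Column s3 is strictly dominated by s1 for the minimizer (-3<0, 2<4); eliminate s3.
Row r2 is strictly dominated by row r3 (2>-3); eliminate r2.
Only (r3, s1) remains, with payoff 2.

2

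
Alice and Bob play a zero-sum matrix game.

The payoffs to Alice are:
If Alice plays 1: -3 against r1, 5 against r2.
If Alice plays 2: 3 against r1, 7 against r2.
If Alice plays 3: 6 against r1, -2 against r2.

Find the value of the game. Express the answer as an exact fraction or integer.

4

Row 1 is strictly dominated by row 2, so Alice never plays it.
The remaining 2×2 game on (2, 3) × (r1, r2) has no saddle point. Let Alice play 2 with probability p; indifference gives 3p + 6(1−p) = 7p − 2(1−p), so p = 2/3.
Similarly Bob's optimal q on r1 is 3/4, and the value is 3·(3/4) + (7)·(1/4) = 4.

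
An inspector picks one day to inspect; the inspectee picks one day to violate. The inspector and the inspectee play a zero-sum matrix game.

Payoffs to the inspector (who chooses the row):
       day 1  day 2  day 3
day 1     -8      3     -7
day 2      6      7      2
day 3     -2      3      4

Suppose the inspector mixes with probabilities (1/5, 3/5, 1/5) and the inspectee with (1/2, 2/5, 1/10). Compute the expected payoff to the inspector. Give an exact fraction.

151/50

Against (1/2, 2/5, 1/10), each row's expected payoff is day 1: -7/2; day 2: 6; day 3: 3/5.
Taking the (1/5, 3/5, 1/5)-weighted average: (1/5)·(-7/2) + (3/5)·(6) + (1/5)·(3/5) = 151/50.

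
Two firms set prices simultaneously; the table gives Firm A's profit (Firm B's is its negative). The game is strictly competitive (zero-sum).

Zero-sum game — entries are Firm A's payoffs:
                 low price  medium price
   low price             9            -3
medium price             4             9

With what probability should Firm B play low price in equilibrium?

12/17

Row minima are -3 and 4, so Firm A's maximin is 4; column maxima are 9 and 9, so Firm B's minimax is 9. These differ, so the equilibrium is in mixed strategies.
Let Firm B play low price with probability q. Firm A is indifferent when 9q − 3(1−q) = 4q + 9(1−q), giving q = 12/17.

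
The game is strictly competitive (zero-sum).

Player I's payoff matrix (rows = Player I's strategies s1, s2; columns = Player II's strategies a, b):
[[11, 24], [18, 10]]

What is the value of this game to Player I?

Row minima are 11 and 10, so Player I's maximin is 11; column maxima are 18 and 24, so Player II's minimax is 18. These differ, so the equilibrium is in mixed strategies.
Let Player I play s1 with probability p. Player II is indifferent when 11p + 18(1−p) = 24p + 10(1−p), giving p = 8/21.
Let Player II play a with probability q. Player I is indifferent when 11q + 24(1−q) = 18q + 10(1−q), giving q = 2/3.
The value is 11·(2/3) + (24)·(1/3) = 46/3.

46/3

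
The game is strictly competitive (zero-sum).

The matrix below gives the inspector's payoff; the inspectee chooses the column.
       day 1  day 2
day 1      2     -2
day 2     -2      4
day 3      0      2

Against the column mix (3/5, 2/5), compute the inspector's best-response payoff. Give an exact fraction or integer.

4/5

day 1: (2)·(3/5) + (-2)·(2/5) = 2/5.
day 2: (-2)·(3/5) + (4)·(2/5) = 2/5.
day 3: (0)·(3/5) + (2)·(2/5) = 4/5.
The best pure response is day 3 with expected payoff 4/5.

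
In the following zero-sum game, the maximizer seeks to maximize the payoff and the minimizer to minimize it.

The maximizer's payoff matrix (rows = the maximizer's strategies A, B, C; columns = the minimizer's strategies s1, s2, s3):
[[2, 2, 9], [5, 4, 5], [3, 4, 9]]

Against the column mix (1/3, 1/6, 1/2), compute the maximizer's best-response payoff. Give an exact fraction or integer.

37/6

A: (2)·(1/3) + (2)·(1/6) + (9)·(1/2) = 11/2.
B: (5)·(1/3) + (4)·(1/6) + (5)·(1/2) = 29/6.
C: (3)·(1/3) + (4)·(1/6) + (9)·(1/2) = 37/6.
The best pure response is C with expected payoff 37/6.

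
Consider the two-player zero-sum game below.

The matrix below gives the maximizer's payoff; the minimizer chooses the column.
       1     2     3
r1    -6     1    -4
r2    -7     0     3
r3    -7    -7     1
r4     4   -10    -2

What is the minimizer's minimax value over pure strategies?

The worst case (largest entry) in each column is 1: 4, 2: 1, 3: 3.
The best (smallest) of these is 1.

1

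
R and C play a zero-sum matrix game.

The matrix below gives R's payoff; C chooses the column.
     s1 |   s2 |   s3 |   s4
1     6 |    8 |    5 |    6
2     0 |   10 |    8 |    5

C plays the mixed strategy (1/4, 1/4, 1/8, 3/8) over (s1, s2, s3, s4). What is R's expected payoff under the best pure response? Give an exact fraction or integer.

1: (6)·(1/4) + (8)·(1/4) + (5)·(1/8) + (6)·(3/8) = 51/8.
2: (0)·(1/4) + (10)·(1/4) + (8)·(1/8) + (5)·(3/8) = 43/8.
The best pure response is 1 with expected payoff 51/8.

51/8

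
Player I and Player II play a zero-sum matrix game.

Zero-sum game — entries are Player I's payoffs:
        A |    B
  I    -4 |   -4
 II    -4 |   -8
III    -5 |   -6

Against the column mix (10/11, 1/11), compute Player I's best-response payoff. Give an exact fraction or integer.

-4

I: (-4)·(10/11) + (-4)·(1/11) = -4.
II: (-4)·(10/11) + (-8)·(1/11) = -48/11.
III: (-5)·(10/11) + (-6)·(1/11) = -56/11.
The best pure response is I with expected payoff -4.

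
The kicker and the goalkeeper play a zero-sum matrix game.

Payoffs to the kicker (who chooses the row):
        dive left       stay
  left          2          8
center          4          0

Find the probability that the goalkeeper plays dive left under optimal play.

4/5

Row minima are 2 and 0, so the kicker's maximin is 2; column maxima are 4 and 8, so the goalkeeper's minimax is 4. These differ, so the equilibrium is in mixed strategies.
Let the goalkeeper play dive left with probability q. The kicker is indifferent when 2q + 8(1−q) = 4q, giving q = 4/5.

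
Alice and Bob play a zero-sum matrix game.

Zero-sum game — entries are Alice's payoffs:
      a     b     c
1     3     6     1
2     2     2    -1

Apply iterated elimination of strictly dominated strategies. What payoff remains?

1

Row 2 is strictly dominated by row 1 (3>2, 6>2, 1>-1); eliminate 2.
Column b is strictly dominated by a for Bob (3<6); eliminate b.
Column a is strictly dominated by c for Bob (1<3); eliminate a.
Only (1, c) remains, with payoff 1.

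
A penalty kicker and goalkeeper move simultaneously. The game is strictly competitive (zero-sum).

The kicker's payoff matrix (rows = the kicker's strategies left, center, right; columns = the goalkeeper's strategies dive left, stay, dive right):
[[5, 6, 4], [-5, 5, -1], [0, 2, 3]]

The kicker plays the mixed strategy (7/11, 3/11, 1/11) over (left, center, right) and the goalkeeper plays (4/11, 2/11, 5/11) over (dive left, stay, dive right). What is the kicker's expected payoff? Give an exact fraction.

Against (4/11, 2/11, 5/11), each row's expected payoff is left: 52/11; center: -15/11; right: 19/11.
Taking the (7/11, 3/11, 1/11)-weighted average: (7/11)·(52/11) + (3/11)·(-15/11) + (1/11)·(19/11) = 338/121.

338/121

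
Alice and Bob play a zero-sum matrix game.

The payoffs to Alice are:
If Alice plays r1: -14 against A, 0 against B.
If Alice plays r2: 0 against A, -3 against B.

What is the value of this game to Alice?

-42/17

Row minima are -14 and -3, so Alice's maximin is -3; column maxima are 0 and 0, so Bob's minimax is 0. These differ, so the equilibrium is in mixed strategies.
Let Alice play r1 with probability p. Bob is indifferent when −14p = −3(1−p), giving p = 3/17.
Let Bob play A with probability q. Alice is indifferent when −14q = −3(1−q), giving q = 3/17.
The value is -14·(3/17) + (0)·(14/17) = -42/17.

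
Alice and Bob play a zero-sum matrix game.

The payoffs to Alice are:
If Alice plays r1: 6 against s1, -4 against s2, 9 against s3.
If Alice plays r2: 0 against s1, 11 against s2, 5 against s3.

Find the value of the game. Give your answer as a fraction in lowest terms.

22/7

Column s3 is strictly dominated by s1 for Bob (it gives Alice more in every row).
The remaining 2×2 game on (r1, r2) × (s1, s2) has no saddle point. Let Alice play r1 with probability p; indifference gives 6p = −4p + 11(1−p), so p = 11/21.
Similarly Bob's optimal q on s1 is 5/7, and the value is 6·(5/7) + (-4)·(2/7) = 22/7.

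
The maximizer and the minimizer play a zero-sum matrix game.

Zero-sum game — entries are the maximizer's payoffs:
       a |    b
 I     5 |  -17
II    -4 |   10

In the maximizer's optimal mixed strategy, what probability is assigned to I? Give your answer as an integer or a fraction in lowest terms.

7/18

Row minima are -17 and -4, so the maximizer's maximin is -4; column maxima are 5 and 10, so the minimizer's minimax is 5. These differ, so the equilibrium is in mixed strategies.
Let the maximizer play I with probability p. The minimizer is indifferent when 5p − 4(1−p) = −17p + 10(1−p), giving p = 7/18.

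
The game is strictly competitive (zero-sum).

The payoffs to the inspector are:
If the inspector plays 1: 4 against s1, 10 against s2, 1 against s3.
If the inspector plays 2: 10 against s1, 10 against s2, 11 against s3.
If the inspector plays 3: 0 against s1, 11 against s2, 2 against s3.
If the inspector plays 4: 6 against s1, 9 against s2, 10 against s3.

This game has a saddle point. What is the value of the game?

10

Row minima: 1, 10, 0, 6 → the inspector's maximin is 10.
Column maxima: 10, 11, 11 → the inspectee's minimax is 10.
They coincide at (2, s1), so the value is 10.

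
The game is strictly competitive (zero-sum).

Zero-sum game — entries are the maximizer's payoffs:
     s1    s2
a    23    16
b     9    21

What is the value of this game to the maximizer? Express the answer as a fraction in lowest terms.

339/19

Row minima are 16 and 9, so the maximizer's maximin is 16; column maxima are 23 and 21, so the minimizer's minimax is 21. These differ, so the equilibrium is in mixed strategies.
Let the maximizer play a with probability p. The minimizer is indifferent when 23p + 9(1−p) = 16p + 21(1−p), giving p = 12/19.
Let the minimizer play s1 with probability q. The maximizer is indifferent when 23q + 16(1−q) = 9q + 21(1−q), giving q = 5/19.
The value is 23·(5/19) + (16)·(14/19) = 339/19.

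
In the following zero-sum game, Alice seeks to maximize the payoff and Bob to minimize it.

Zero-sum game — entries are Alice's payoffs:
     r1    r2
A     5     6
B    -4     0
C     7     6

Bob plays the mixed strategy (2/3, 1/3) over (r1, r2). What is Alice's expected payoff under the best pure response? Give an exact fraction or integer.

20/3

A: (5)·(2/3) + (6)·(1/3) = 16/3.
B: (-4)·(2/3) + (0)·(1/3) = -8/3.
C: (7)·(2/3) + (6)·(1/3) = 20/3.
The best pure response is C with expected payoff 20/3.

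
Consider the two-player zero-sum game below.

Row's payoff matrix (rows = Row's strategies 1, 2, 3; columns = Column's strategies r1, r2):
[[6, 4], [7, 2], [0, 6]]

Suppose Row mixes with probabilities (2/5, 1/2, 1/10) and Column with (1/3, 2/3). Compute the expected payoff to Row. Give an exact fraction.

Against (1/3, 2/3), each row's expected payoff is 1: 14/3; 2: 11/3; 3: 4.
Taking the (2/5, 1/2, 1/10)-weighted average: (2/5)·(14/3) + (1/2)·(11/3) + (1/10)·(4) = 41/10.

41/10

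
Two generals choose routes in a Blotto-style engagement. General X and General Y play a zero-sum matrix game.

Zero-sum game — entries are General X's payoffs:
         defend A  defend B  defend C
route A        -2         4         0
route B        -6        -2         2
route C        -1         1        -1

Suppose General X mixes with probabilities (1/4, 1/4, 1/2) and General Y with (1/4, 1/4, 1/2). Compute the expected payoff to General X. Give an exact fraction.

-3/8

Against (1/4, 1/4, 1/2), each row's expected payoff is route A: 1/2; route B: -1; route C: -1/2.
Taking the (1/4, 1/4, 1/2)-weighted average: (1/4)·(1/2) + (1/4)·(-1) + (1/2)·(-1/2) = -3/8.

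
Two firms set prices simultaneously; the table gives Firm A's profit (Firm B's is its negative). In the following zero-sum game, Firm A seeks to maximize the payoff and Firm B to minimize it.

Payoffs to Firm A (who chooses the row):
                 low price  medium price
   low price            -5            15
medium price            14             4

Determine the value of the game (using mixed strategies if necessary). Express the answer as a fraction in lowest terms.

23/3

Row minima are -5 and 4, so Firm A's maximin is 4; column maxima are 14 and 15, so Firm B's minimax is 14. These differ, so the equilibrium is in mixed strategies.
Let Firm A play low price with probability p. Firm B is indifferent when −5p + 14(1−p) = 15p + 4(1−p), giving p = 1/3.
Let Firm B play low price with probability q. Firm A is indifferent when −5q + 15(1−q) = 14q + 4(1−q), giving q = 11/30.
The value is -5·(11/30) + (15)·(19/30) = 23/3.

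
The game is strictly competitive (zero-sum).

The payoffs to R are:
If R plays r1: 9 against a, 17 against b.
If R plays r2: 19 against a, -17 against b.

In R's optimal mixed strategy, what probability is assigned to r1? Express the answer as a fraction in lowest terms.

Row minima are 9 and -17, so R's maximin is 9; column maxima are 19 and 17, so C's minimax is 17. These differ, so the equilibrium is in mixed strategies.
Let R play r1 with probability p. C is indifferent when 9p + 19(1−p) = 17p − 17(1−p), giving p = 9/11.

9/11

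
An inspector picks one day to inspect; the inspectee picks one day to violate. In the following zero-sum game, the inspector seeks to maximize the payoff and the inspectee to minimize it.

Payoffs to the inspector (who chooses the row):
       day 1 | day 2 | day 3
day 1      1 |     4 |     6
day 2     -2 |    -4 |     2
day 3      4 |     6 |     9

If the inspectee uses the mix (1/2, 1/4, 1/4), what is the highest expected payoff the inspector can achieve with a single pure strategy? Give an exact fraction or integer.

23/4

day 1: (1)·(1/2) + (4)·(1/4) + (6)·(1/4) = 3.
day 2: (-2)·(1/2) + (-4)·(1/4) + (2)·(1/4) = -3/2.
day 3: (4)·(1/2) + (6)·(1/4) + (9)·(1/4) = 23/4.
The best pure response is day 3 with expected payoff 23/4.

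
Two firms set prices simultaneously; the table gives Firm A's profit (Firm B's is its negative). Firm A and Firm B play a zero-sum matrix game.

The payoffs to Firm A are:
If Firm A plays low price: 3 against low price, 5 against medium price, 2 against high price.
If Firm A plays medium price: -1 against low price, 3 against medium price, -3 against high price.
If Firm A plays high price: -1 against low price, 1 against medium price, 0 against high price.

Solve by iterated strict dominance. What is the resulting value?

Row medium price is strictly dominated by row low price (3>-1, 5>3, 2>-3); eliminate medium price.
Row high price is strictly dominated by row low price (3>-1, 5>1, 2>0); eliminate high price.
Column medium price is strictly dominated by low price for Firm B (3<5); eliminate medium price.
Column low price is strictly dominated by high price for Firm B (2<3); eliminate low price.
Only (low price, high price) remains, with payoff 2.

2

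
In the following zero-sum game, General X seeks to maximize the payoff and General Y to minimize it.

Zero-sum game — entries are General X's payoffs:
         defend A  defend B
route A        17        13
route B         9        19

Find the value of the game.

103/7

Row minima are 13 and 9, so General X's maximin is 13; column maxima are 17 and 19, so General Y's minimax is 17. These differ, so the equilibrium is in mixed strategies.
Let General X play route A with probability p. General Y is indifferent when 17p + 9(1−p) = 13p + 19(1−p), giving p = 5/7.
Let General Y play defend A with probability q. General X is indifferent when 17q + 13(1−q) = 9q + 19(1−q), giving q = 3/7.
The value is 17·(3/7) + (13)·(4/7) = 103/7.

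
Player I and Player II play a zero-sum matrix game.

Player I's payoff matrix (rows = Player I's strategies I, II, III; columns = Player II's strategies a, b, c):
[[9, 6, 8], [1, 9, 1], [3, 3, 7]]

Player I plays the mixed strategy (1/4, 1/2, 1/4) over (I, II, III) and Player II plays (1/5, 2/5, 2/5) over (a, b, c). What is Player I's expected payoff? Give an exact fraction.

Against (1/5, 2/5, 2/5), each row's expected payoff is I: 37/5; II: 21/5; III: 23/5.
Taking the (1/4, 1/2, 1/4)-weighted average: (1/4)·(37/5) + (1/2)·(21/5) + (1/4)·(23/5) = 51/10.

51/10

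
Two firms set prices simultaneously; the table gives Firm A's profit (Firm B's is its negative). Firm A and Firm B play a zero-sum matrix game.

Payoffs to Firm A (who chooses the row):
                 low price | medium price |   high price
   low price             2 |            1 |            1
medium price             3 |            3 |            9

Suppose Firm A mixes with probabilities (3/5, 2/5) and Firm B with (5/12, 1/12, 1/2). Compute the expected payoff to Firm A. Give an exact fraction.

13/4

Against (5/12, 1/12, 1/2), each row's expected payoff is low price: 17/12; medium price: 6.
Taking the (3/5, 2/5)-weighted average: (3/5)·(17/12) + (2/5)·(6) = 13/4.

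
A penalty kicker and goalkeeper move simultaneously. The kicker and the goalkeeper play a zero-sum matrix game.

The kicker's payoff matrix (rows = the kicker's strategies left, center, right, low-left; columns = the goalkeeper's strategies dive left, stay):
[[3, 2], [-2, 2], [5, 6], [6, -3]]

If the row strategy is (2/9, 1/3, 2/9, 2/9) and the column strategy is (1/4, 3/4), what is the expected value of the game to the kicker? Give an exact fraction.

35/18

Against (1/4, 3/4), each row's expected payoff is left: 9/4; center: 1; right: 23/4; low-left: -3/4.
Taking the (2/9, 1/3, 2/9, 2/9)-weighted average: (2/9)·(9/4) + (1/3)·(1) + (2/9)·(23/4) + (2/9)·(-3/4) = 35/18.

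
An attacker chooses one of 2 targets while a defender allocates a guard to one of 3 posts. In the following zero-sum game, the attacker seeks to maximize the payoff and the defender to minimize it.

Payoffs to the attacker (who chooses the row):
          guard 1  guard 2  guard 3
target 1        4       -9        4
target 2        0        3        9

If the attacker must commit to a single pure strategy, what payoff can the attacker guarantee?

The worst-case payoff for each row is target 1: -9, target 2: 0.
The best of these is 0.

0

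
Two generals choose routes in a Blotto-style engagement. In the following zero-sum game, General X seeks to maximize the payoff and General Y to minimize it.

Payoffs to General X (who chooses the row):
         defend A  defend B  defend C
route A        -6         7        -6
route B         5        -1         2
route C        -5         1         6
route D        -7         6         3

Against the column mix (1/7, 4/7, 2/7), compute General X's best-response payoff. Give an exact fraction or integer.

23/7

route A: (-6)·(1/7) + (7)·(4/7) + (-6)·(2/7) = 10/7.
route B: (5)·(1/7) + (-1)·(4/7) + (2)·(2/7) = 5/7.
route C: (-5)·(1/7) + (1)·(4/7) + (6)·(2/7) = 11/7.
route D: (-7)·(1/7) + (6)·(4/7) + (3)·(2/7) = 23/7.
The best pure response is route D with expected payoff 23/7.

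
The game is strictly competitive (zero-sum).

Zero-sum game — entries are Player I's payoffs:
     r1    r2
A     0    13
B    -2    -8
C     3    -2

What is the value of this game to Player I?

13/6

Row B is strictly dominated by row C, so Player I never plays it.
The remaining 2×2 game on (A, C) × (r1, r2) has no saddle point. Let Player I play A with probability p; indifference gives 3(1−p) = 13p − 2(1−p), so p = 5/18.
Similarly Player II's optimal q on r1 is 5/6, and the value is 0·(5/6) + (13)·(1/6) = 13/6.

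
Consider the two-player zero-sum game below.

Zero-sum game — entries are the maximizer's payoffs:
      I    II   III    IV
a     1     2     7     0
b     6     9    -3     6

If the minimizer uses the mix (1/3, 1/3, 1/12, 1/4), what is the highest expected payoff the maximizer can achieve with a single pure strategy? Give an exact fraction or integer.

a: (1)·(1/3) + (2)·(1/3) + (7)·(1/12) + (0)·(1/4) = 19/12.
b: (6)·(1/3) + (9)·(1/3) + (-3)·(1/12) + (6)·(1/4) = 25/4.
The best pure response is b with expected payoff 25/4.

25/4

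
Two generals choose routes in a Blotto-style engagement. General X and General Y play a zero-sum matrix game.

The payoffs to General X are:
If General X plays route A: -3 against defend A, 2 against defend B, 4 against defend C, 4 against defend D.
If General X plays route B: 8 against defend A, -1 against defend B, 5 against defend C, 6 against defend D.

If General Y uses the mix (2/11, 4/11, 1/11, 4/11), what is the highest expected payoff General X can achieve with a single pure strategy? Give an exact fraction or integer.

route A: (-3)·(2/11) + (2)·(4/11) + (4)·(1/11) + (4)·(4/11) = 2.
route B: (8)·(2/11) + (-1)·(4/11) + (5)·(1/11) + (6)·(4/11) = 41/11.
The best pure response is route B with expected payoff 41/11.

41/11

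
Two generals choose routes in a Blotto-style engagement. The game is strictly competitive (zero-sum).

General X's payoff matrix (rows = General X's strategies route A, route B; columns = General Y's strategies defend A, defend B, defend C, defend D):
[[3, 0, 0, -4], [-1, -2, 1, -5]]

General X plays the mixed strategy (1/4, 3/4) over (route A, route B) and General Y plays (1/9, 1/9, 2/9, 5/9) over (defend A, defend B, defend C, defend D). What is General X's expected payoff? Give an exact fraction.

Against (1/9, 1/9, 2/9, 5/9), each row's expected payoff is route A: -17/9; route B: -26/9.
Taking the (1/4, 3/4)-weighted average: (1/4)·(-17/9) + (3/4)·(-26/9) = -95/36.

-95/36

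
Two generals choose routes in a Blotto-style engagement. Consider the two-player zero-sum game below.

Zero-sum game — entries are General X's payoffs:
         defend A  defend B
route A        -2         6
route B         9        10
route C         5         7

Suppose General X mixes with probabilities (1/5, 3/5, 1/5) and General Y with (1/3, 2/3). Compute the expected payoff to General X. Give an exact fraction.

116/15

Against (1/3, 2/3), each row's expected payoff is route A: 10/3; route B: 29/3; route C: 19/3.
Taking the (1/5, 3/5, 1/5)-weighted average: (1/5)·(10/3) + (3/5)·(29/3) + (1/5)·(19/3) = 116/15.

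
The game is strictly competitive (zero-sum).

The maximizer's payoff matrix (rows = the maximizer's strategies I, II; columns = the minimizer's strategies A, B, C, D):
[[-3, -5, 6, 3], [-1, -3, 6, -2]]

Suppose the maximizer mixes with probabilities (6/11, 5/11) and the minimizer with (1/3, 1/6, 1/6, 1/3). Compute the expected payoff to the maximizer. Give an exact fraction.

Against (1/3, 1/6, 1/6, 1/3), each row's expected payoff is I: 1/6; II: -1/2.
Taking the (6/11, 5/11)-weighted average: (6/11)·(1/6) + (5/11)·(-1/2) = -3/22.

-3/22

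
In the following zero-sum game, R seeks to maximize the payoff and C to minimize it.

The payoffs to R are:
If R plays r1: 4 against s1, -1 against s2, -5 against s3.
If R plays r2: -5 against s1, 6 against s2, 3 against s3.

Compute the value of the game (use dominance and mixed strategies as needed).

Column s2 is strictly dominated by s3 for C (it gives R more in every row).
The remaining 2×2 game on (r1, r2) × (s1, s3) has no saddle point. Let R play r1 with probability p; indifference gives 4p − 5(1−p) = −5p + 3(1−p), so p = 8/17.
Similarly C's optimal q on s1 is 8/17, and the value is 4·(8/17) + (-5)·(9/17) = -13/17.

-13/17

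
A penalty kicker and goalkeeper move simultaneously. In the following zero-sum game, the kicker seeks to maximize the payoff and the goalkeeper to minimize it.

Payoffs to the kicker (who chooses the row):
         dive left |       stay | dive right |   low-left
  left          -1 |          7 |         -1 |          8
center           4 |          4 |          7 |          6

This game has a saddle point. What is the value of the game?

Row minima: -1, 4 → the kicker's maximin is 4.
Column maxima: 4, 7, 7, 8 → the goalkeeper's minimax is 4.
They coincide at (center, dive left), so the value is 4.

4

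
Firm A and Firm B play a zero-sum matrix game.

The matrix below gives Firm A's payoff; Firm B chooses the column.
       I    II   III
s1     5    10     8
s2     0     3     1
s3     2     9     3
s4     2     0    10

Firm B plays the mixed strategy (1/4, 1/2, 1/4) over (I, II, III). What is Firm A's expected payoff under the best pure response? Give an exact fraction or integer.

s1: (5)·(1/4) + (10)·(1/2) + (8)·(1/4) = 33/4.
s2: (0)·(1/4) + (3)·(1/2) + (1)·(1/4) = 7/4.
s3: (2)·(1/4) + (9)·(1/2) + (3)·(1/4) = 23/4.
s4: (2)·(1/4) + (0)·(1/2) + (10)·(1/4) = 3.
The best pure response is s1 with expected payoff 33/4.

33/4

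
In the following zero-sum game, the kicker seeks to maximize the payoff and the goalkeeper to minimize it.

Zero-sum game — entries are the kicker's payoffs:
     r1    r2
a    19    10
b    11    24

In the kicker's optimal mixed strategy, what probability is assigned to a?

Row minima are 10 and 11, so the kicker's maximin is 11; column maxima are 19 and 24, so the goalkeeper's minimax is 19. These differ, so the equilibrium is in mixed strategies.
Let the kicker play a with probability p. The goalkeeper is indifferent when 19p + 11(1−p) = 10p + 24(1−p), giving p = 13/22.

13/22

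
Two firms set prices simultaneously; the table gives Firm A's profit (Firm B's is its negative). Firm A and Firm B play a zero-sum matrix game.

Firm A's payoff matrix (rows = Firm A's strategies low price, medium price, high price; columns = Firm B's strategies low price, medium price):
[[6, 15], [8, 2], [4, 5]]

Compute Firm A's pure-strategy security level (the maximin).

The worst-case payoff for each row is low price: 6, medium price: 2, high price: 4.
The best of these is 6.

6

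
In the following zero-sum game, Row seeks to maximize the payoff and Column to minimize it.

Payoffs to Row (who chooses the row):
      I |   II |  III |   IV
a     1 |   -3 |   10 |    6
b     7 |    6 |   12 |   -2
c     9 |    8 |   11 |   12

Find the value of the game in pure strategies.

Row minima: -3, -2, 8 → Row's maximin is 8.
Column maxima: 9, 8, 12, 12 → Column's minimax is 8.
They coincide at (c, II), so the value is 8.

8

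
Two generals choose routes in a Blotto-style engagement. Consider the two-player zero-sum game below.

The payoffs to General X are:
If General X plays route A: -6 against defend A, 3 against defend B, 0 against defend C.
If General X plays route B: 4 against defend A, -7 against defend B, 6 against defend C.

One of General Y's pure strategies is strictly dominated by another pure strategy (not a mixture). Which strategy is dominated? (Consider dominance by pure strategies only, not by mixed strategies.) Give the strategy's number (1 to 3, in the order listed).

General Y prefers columns that give General X less. Compare defend C with defend A: -6 < 0, 4 < 6.
So defend A strictly dominates defend C for General Y; defend C is strictly dominated.

3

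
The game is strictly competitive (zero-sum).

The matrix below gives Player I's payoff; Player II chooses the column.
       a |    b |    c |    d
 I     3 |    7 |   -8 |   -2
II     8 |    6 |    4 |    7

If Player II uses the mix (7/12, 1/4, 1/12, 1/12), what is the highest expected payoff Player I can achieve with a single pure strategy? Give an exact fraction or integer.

I: (3)·(7/12) + (7)·(1/4) + (-8)·(1/12) + (-2)·(1/12) = 8/3.
II: (8)·(7/12) + (6)·(1/4) + (4)·(1/12) + (7)·(1/12) = 85/12.
The best pure response is II with expected payoff 85/12.

85/12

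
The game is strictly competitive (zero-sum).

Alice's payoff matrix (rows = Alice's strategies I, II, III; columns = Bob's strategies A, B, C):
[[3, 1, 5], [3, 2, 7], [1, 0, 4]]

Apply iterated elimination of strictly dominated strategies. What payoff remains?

Column C is strictly dominated by A for Bob (3<5, 3<7, 1<4); eliminate C.
Row III is strictly dominated by row I (3>1, 1>0); eliminate III.
Column A is strictly dominated by B for Bob (1<3, 2<3); eliminate A.
Row I is strictly dominated by row II (2>1); eliminate I.
Only (II, B) remains, with payoff 2.

2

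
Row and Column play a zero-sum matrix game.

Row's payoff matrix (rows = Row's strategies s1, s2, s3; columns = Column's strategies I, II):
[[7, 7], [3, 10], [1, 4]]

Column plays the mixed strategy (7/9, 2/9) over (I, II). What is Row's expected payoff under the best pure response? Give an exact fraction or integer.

7

s1: (7)·(7/9) + (7)·(2/9) = 7.
s2: (3)·(7/9) + (10)·(2/9) = 41/9.
s3: (1)·(7/9) + (4)·(2/9) = 5/3.
The best pure response is s1 with expected payoff 7.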